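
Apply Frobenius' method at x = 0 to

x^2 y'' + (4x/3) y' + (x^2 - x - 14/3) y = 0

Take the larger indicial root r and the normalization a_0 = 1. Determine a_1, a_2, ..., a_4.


Write in Frobenius form y'' + (p(x)/x) y' + (q(x)/x^2) y = 0:
  p(x) = 4/3,  q(x) = x^2 - x - 14/3.
Indicial equation: r(r-1) + (4/3) r + (-14/3) = 0 -> roots r_1 = 2, r_2 = -7/3.
Take r = r_1 = 2. Let y(x) = x^r sum_{n>=0} a_n x^n with a_0 = 1.
Substitute y = x^r sum a_n x^n and match x^{r+n}. The recurrence is
  D(n) a_n - 1 a_{n-1} + 1 a_{n-2} = 0,  where D(n) = (r+n)(r+n-1) + (4/3)(r+n) + (-14/3).
  a_n = [1 a_{n-1} - 1 a_{n-2}] / D(n).
Since the indicial polynomial factors as (r - r_1)(r - r_2), D(n) = (r_1 + n - r_1)(r_1 + n - r_2) = n(n + 13/3).
Evaluating step by step (a_0 = 1):
  n = 1: D(1) = 1(1 + 13/3) = 16/3; numerator = 1(1) = 1; a_1 = (1)/(16/3) = 3/16
  n = 2: D(2) = 2(2 + 13/3) = 38/3; numerator = 1(3/16) - 1(1) = -13/16; a_2 = (-13/16)/(38/3) = -39/608
  n = 3: D(3) = 3(3 + 13/3) = 22; numerator = 1(-39/608) - 1(3/16) = -153/608; a_3 = (-153/608)/(22) = -153/13376
  n = 4: D(4) = 4(4 + 13/3) = 100/3; numerator = 1(-153/13376) - 1(-39/608) = 705/13376; a_4 = (705/13376)/(100/3) = 423/267520

r = 2; a_0 = 1; a_1 = 3/16; a_2 = -39/608; a_3 = -153/13376; a_4 = 423/267520


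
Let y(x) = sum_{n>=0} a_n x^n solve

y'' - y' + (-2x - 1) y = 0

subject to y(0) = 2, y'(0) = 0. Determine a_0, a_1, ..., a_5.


Ansatz: y(x) = sum_{n>=0} a_n x^n, so y'(x) = sum_{n>=1} n a_n x^(n-1) and y''(x) = sum_{n>=2} n(n-1) a_n x^(n-2).
Substitute into P(x) y'' + Q(x) y' + R(x) y = 0 with P(x) = 1, Q(x) = -1, R(x) = -2x - 1, and match powers of x.
Initial conditions: a_0 = 2, a_1 = 0.
Setting the coefficient of each power of x to zero and solving order by order (substituting the coefficients already found):
  x^0: 2 a_2 - a_1 - a_0 = 0  ->  2 a_2 = a_1 + a_0 = 2  ->  a_2 = 1
  x^1: 6 a_3 - 2 a_2 - a_1 - 2 a_0 = 0  ->  6 a_3 = 2 a_2 + a_1 + 2 a_0 = 6  ->  a_3 = 1
  x^2: 12 a_4 - 3 a_3 - a_2 - 2 a_1 = 0  ->  12 a_4 = 3 a_3 + a_2 + 2 a_1 = 4  ->  a_4 = 1/3
  x^3: 20 a_5 - 4 a_4 - a_3 - 2 a_2 = 0  ->  20 a_5 = 4 a_4 + a_3 + 2 a_2 = 13/3  ->  a_5 = 13/60
Truncated series: y(x) = 2 + x^2 + x^3 + (1/3) x^4 + (13/60) x^5 + O(x^6).

a_0 = 2; a_1 = 0; a_2 = 1; a_3 = 1; a_4 = 1/3; a_5 = 13/60


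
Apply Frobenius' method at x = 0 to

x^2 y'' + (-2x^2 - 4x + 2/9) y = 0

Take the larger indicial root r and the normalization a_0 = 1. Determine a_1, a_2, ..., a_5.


Write in Frobenius form y'' + (p(x)/x) y' + (q(x)/x^2) y = 0:
  p(x) = 0,  q(x) = -2x^2 - 4x + 2/9.
Indicial equation: r(r-1) + (0) r + (2/9) = 0 -> roots r_1 = 2/3, r_2 = 1/3.
Take r = r_1 = 2/3. Let y(x) = x^r sum_{n>=0} a_n x^n with a_0 = 1.
Substitute y = x^r sum a_n x^n and match x^{r+n}. The recurrence is
  D(n) a_n - 4 a_{n-1} - 2 a_{n-2} = 0,  where D(n) = (r+n)(r+n-1) + (0)(r+n) + (2/9).
  a_n = [4 a_{n-1} + 2 a_{n-2}] / D(n).
Since the indicial polynomial factors as (r - r_1)(r - r_2), D(n) = (r_1 + n - r_1)(r_1 + n - r_2) = n(n + 1/3).
Evaluating step by step (a_0 = 1):
  n = 1: D(1) = 1(1 + 1/3) = 4/3; numerator = 4(1) = 4; a_1 = (4)/(4/3) = 3
  n = 2: D(2) = 2(2 + 1/3) = 14/3; numerator = 4(3) + 2(1) = 14; a_2 = (14)/(14/3) = 3
  n = 3: D(3) = 3(3 + 1/3) = 10; numerator = 4(3) + 2(3) = 18; a_3 = (18)/(10) = 9/5
  n = 4: D(4) = 4(4 + 1/3) = 52/3; numerator = 4(9/5) + 2(3) = 66/5; a_4 = (66/5)/(52/3) = 99/130
  n = 5: D(5) = 5(5 + 1/3) = 80/3; numerator = 4(99/130) + 2(9/5) = 432/65; a_5 = (432/65)/(80/3) = 81/325

r = 2/3; a_0 = 1; a_1 = 3; a_2 = 3; a_3 = 9/5; a_4 = 99/130; a_5 = 81/325


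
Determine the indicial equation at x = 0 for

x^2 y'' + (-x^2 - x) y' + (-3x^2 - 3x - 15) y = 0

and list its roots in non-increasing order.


Divide by x^2 to reach normal form y'' + P_1(x) y' + P_2(x) y = 0 with P_1(x) = -1 - 1/x and P_2(x) = -3 - 3/x - 15/x^2.
x = 0 is a singular point because the y'-coefficient -1 - 1/x has a pole at x = 0 and the y-coefficient -3 - 3/x - 15/x^2 has a pole at x = 0.
It is a regular singular point because x P_1(x) = p(x) = -x - 1 and x^2 P_2(x) = q(x) = -3x^2 - 3x - 15 are polynomials, hence analytic at x = 0.
p(0) = -1,  q(0) = -15.
Indicial equation: r(r-1) + p(0) r + q(0) = 0, i.e. r^2 + (p(0) - 1) r + q(0) = 0, i.e. r^2 - 2 r - 15 = 0.
Discriminant: (-2)^2 - 4(-15) = 64, so r = (2 ± 8)/2.
Solving: r_1 = 5, r_2 = -3.

indicial: r^2 - 2 r - 15 = 0; roots r_1 = 5, r_2 = -3


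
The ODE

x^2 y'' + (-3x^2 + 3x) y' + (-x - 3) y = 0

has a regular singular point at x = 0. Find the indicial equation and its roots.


Divide by x^2 to reach normal form y'' + P_1(x) y' + P_2(x) y = 0 with P_1(x) = -3 + 3/x and P_2(x) = -1/x - 3/x^2.
x = 0 is a singular point because the y'-coefficient -3 + 3/x has a pole at x = 0 and the y-coefficient -1/x - 3/x^2 has a pole at x = 0.
It is a regular singular point because x P_1(x) = p(x) = 3 - 3x and x^2 P_2(x) = q(x) = -x - 3 are polynomials, hence analytic at x = 0.
p(0) = 3,  q(0) = -3.
Indicial equation: r(r-1) + p(0) r + q(0) = 0, i.e. r^2 + (p(0) - 1) r + q(0) = 0, i.e. r^2 + 2 r - 3 = 0.
Discriminant: (2)^2 - 4(-3) = 16, so r = (-2 ± 4)/2.
Solving: r_1 = 1, r_2 = -3.

indicial: r^2 + 2 r - 3 = 0; roots r_1 = 1, r_2 = -3


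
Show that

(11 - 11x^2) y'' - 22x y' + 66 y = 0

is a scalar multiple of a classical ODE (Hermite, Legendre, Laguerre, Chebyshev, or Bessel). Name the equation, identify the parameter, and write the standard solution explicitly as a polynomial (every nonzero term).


All three coefficients share the factor 11; dividing through by 11 gives  (1 - x^2) y'' - 2x y' + 6 y = 0.
This matches the Legendre equation (1 - x^2) y'' - 2x y' + n(n+1) y = 0 (note the -2x y' term) with n(n+1) = 6, so n = 2; the polynomial solution is P_2(x).
With y = sum_k a_k x^k, matching x^k gives (k+2)(k+1) a_{k+2} = [k(k+1) - n(n+1)] a_k = (k - 2)(k + 3) a_k. The right side vanishes at k = 2, so the series with the parity of 2 terminates at degree 2.
Standard normalization (P_n(1) = 1): leading coefficient (2n)!/(2^n (n!)^2) = 24/(4*4) = 3/2, so a_2 = 3/2. Work downward with a_k = (k+1)(k+2) a_{k+2} / ((k - 2)(k + 3)):
  a_0 = (1)(2)(3/2) / ((0 - 2)(0 + 3)) = 3/(-6) = -1/2
Hence P_2(x) = 3 x^2/2 - 1/2.

P_2(x); series = 3 x^2/2 - 1/2


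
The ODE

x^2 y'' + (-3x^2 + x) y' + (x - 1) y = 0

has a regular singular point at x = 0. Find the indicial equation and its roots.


Divide by x^2 to reach normal form y'' + P_1(x) y' + P_2(x) y = 0 with P_1(x) = -3 + 1/x and P_2(x) = 1/x - 1/x^2.
x = 0 is a singular point because the y'-coefficient -3 + 1/x has a pole at x = 0 and the y-coefficient 1/x - 1/x^2 has a pole at x = 0.
It is a regular singular point because x P_1(x) = p(x) = 1 - 3x and x^2 P_2(x) = q(x) = x - 1 are polynomials, hence analytic at x = 0.
p(0) = 1,  q(0) = -1.
Indicial equation: r(r-1) + p(0) r + q(0) = 0, i.e. r^2 + (p(0) - 1) r + q(0) = 0, i.e. r^2 - 1 = 0.
Discriminant: (0)^2 - 4(-1) = 4, so r = (0 ± 2)/2.
Solving: r_1 = 1, r_2 = -1.

indicial: r^2 - 1 = 0; roots r_1 = 1, r_2 = -1


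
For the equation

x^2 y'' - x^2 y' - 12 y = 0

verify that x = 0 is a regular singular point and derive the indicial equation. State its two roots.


Divide by x^2 to reach normal form y'' + P_1(x) y' + P_2(x) y = 0 with P_1(x) = -1 and P_2(x) = -12/x^2.
x = 0 is a singular point because the y-coefficient -12/x^2 has a pole at x = 0.
It is a regular singular point because x P_1(x) = p(x) = -x and x^2 P_2(x) = q(x) = -12 are polynomials, hence analytic at x = 0.
p(0) = 0,  q(0) = -12.
Indicial equation: r(r-1) + p(0) r + q(0) = 0, i.e. r^2 + (p(0) - 1) r + q(0) = 0, i.e. r^2 - 1 r - 12 = 0.
Discriminant: (-1)^2 - 4(-12) = 49, so r = (1 ± 7)/2.
Solving: r_1 = 4, r_2 = -3.

indicial: r^2 - 1 r - 12 = 0; roots r_1 = 4, r_2 = -3


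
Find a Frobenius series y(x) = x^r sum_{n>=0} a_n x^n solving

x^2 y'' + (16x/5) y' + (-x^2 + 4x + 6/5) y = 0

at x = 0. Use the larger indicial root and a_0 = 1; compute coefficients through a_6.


Write in Frobenius form y'' + (p(x)/x) y' + (q(x)/x^2) y = 0:
  p(x) = 16/5,  q(x) = -x^2 + 4x + 6/5.
Indicial equation: r(r-1) + (16/5) r + (6/5) = 0 -> roots r_1 = -1, r_2 = -6/5.
Take r = r_1 = -1. Let y(x) = x^r sum_{n>=0} a_n x^n with a_0 = 1.
Substitute y = x^r sum a_n x^n and match x^{r+n}. The recurrence is
  D(n) a_n + 4 a_{n-1} - 1 a_{n-2} = 0,  where D(n) = (r+n)(r+n-1) + (16/5)(r+n) + (6/5).
  a_n = [-4 a_{n-1} + 1 a_{n-2}] / D(n).
Since the indicial polynomial factors as (r - r_1)(r - r_2), D(n) = (r_1 + n - r_1)(r_1 + n - r_2) = n(n + 1/5).
Evaluating step by step (a_0 = 1):
  n = 1: D(1) = 1(1 + 1/5) = 6/5; numerator = -4(1) = -4; a_1 = (-4)/(6/5) = -10/3
  n = 2: D(2) = 2(2 + 1/5) = 22/5; numerator = -4(-10/3) + 1(1) = 43/3; a_2 = (43/3)/(22/5) = 215/66
  n = 3: D(3) = 3(3 + 1/5) = 48/5; numerator = -4(215/66) + 1(-10/3) = -180/11; a_3 = (-180/11)/(48/5) = -75/44
  n = 4: D(4) = 4(4 + 1/5) = 84/5; numerator = -4(-75/44) + 1(215/66) = 665/66; a_4 = (665/66)/(84/5) = 475/792
  n = 5: D(5) = 5(5 + 1/5) = 26; numerator = -4(475/792) + 1(-75/44) = -1625/396; a_5 = (-1625/396)/(26) = -125/792
  n = 6: D(6) = 6(6 + 1/5) = 186/5; numerator = -4(-125/792) + 1(475/792) = 325/264; a_6 = (325/264)/(186/5) = 1625/49104

r = -1; a_0 = 1; a_1 = -10/3; a_2 = 215/66; a_3 = -75/44; a_4 = 475/792; a_5 = -125/792; a_6 = 1625/49104


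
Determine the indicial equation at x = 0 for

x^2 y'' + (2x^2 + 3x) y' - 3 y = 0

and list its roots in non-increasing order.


Divide by x^2 to reach normal form y'' + P_1(x) y' + P_2(x) y = 0 with P_1(x) = 2 + 3/x and P_2(x) = -3/x^2.
x = 0 is a singular point because the y'-coefficient 2 + 3/x has a pole at x = 0 and the y-coefficient -3/x^2 has a pole at x = 0.
It is a regular singular point because x P_1(x) = p(x) = 2x + 3 and x^2 P_2(x) = q(x) = -3 are polynomials, hence analytic at x = 0.
p(0) = 3,  q(0) = -3.
Indicial equation: r(r-1) + p(0) r + q(0) = 0, i.e. r^2 + (p(0) - 1) r + q(0) = 0, i.e. r^2 + 2 r - 3 = 0.
Discriminant: (2)^2 - 4(-3) = 16, so r = (-2 ± 4)/2.
Solving: r_1 = 1, r_2 = -3.

indicial: r^2 + 2 r - 3 = 0; roots r_1 = 1, r_2 = -3


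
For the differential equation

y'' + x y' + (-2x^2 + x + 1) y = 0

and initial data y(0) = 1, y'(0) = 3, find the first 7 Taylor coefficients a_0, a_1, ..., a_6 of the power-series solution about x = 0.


Ansatz: y(x) = sum_{n>=0} a_n x^n, so y'(x) = sum_{n>=1} n a_n x^(n-1) and y''(x) = sum_{n>=2} n(n-1) a_n x^(n-2).
Substitute into P(x) y'' + Q(x) y' + R(x) y = 0 with P(x) = 1, Q(x) = x, R(x) = -2x^2 + x + 1, and match powers of x.
Initial conditions: a_0 = 1, a_1 = 3.
Setting the coefficient of each power of x to zero and solving order by order (substituting the coefficients already found):
  x^0: 2 a_2 + a_0 = 0  ->  2 a_2 = -a_0 = -1  ->  a_2 = -1/2
  x^1: 6 a_3 + 2 a_1 + a_0 = 0  ->  6 a_3 = -2 a_1 - a_0 = -7  ->  a_3 = -7/6
  x^2: 12 a_4 + 3 a_2 + a_1 - 2 a_0 = 0  ->  12 a_4 = -3 a_2 - a_1 + 2 a_0 = 1/2  ->  a_4 = 1/24
  x^3: 20 a_5 + 4 a_3 + a_2 - 2 a_1 = 0  ->  20 a_5 = -4 a_3 - a_2 + 2 a_1 = 67/6  ->  a_5 = 67/120
  x^4: 30 a_6 + 5 a_4 + a_3 - 2 a_2 = 0  ->  30 a_6 = -5 a_4 - a_3 + 2 a_2 = -1/24  ->  a_6 = -1/720
Truncated series: y(x) = 1 + 3 x - (1/2) x^2 - (7/6) x^3 + (1/24) x^4 + (67/120) x^5 - (1/720) x^6 + O(x^7).

a_0 = 1; a_1 = 3; a_2 = -1/2; a_3 = -7/6; a_4 = 1/24; a_5 = 67/120; a_6 = -1/720


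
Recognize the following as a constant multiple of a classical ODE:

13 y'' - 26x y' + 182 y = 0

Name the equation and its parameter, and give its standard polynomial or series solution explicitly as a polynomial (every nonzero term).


All three coefficients share the factor 13; dividing through by 13 gives  y'' - 2x y' + 14 y = 0.
This matches the Hermite equation y'' - 2x y' + 2n y = 0 with 2n = 14, so n = 7; the polynomial solution is H_7(x).
With y = sum_k a_k x^k, matching x^k gives (k+2)(k+1) a_{k+2} = 2(k - n) a_k = 2(k - 7) a_k. The right side vanishes at k = 7, so the series with the parity of 7 terminates at degree 7.
Standard normalization: leading coefficient of H_n is 2^n, so a_7 = 2^7 = 128. Work downward with a_k = (k+1)(k+2) a_{k+2} / (2(k - n)):
  a_5 = (6)(7)(128) / (2(5 - 7)) = 5376/(-4) = -1344
  a_3 = (4)(5)(-1344) / (2(3 - 7)) = -26880/(-8) = 3360
  a_1 = (2)(3)(3360) / (2(1 - 7)) = 20160/(-12) = -1680
Hence H_7(x) = 128 x^7 - 1344 x^5 + 3360 x^3 - 1680 x.

H_7(x); series = 128 x^7 - 1344 x^5 + 3360 x^3 - 1680 x


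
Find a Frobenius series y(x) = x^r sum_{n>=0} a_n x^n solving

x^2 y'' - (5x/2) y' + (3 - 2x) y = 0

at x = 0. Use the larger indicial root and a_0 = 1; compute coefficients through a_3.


Write in Frobenius form y'' + (p(x)/x) y' + (q(x)/x^2) y = 0:
  p(x) = -5/2,  q(x) = 3 - 2x.
Indicial equation: r(r-1) + (-5/2) r + (3) = 0 -> roots r_1 = 2, r_2 = 3/2.
Take r = r_1 = 2. Let y(x) = x^r sum_{n>=0} a_n x^n with a_0 = 1.
Substitute y = x^r sum a_n x^n and match x^{r+n}. The recurrence is
  D(n) a_n - 2 a_{n-1} = 0,  where D(n) = (r+n)(r+n-1) + (-5/2)(r+n) + (3).
  a_n = 2 / D(n) * a_{n-1}.
Since the indicial polynomial factors as (r - r_1)(r - r_2), D(n) = (r_1 + n - r_1)(r_1 + n - r_2) = n(n + 1/2).
Evaluating step by step (a_0 = 1):
  n = 1: D(1) = 1(1 + 1/2) = 3/2; numerator = 2(1) = 2; a_1 = (2)/(3/2) = 4/3
  n = 2: D(2) = 2(2 + 1/2) = 5; numerator = 2(4/3) = 8/3; a_2 = (8/3)/(5) = 8/15
  n = 3: D(3) = 3(3 + 1/2) = 21/2; numerator = 2(8/15) = 16/15; a_3 = (16/15)/(21/2) = 32/315

r = 2; a_0 = 1; a_1 = 4/3; a_2 = 8/15; a_3 = 32/315


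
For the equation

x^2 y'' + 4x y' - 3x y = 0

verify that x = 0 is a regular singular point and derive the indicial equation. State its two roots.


Divide by x^2 to reach normal form y'' + P_1(x) y' + P_2(x) y = 0 with P_1(x) = 4/x and P_2(x) = -3/x.
x = 0 is a singular point because the y'-coefficient 4/x has a pole at x = 0 and the y-coefficient -3/x has a pole at x = 0.
It is a regular singular point because x P_1(x) = p(x) = 4 and x^2 P_2(x) = q(x) = -3x are polynomials, hence analytic at x = 0.
p(0) = 4,  q(0) = 0.
Indicial equation: r(r-1) + p(0) r + q(0) = 0, i.e. r^2 + (p(0) - 1) r + q(0) = 0, i.e. r^2 + 3 r = 0.
Discriminant: (3)^2 - 4(0) = 9, so r = (-3 ± 3)/2.
Solving: r_1 = 0, r_2 = -3.

indicial: r^2 + 3 r = 0; roots r_1 = 0, r_2 = -3


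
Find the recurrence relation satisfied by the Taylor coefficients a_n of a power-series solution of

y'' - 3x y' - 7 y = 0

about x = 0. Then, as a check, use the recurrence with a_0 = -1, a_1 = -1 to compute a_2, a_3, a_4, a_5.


Substitute y = sum_n a_n x^n.
y''(x) has coefficient (n+2)(n+1) a_{n+2} at x^n;
-3 x y'(x) has coefficient -3 n a_n at x^n (shift);
-7 y(x) has coefficient -7 a_n at x^n.
Matching x^n: (n+2)(n+1) a_{n+2} + (-3n - 7) a_n = 0.
Thus a_{n+2} = (3n + 7) / ((n+1)(n+2)) * a_n.

Check with a_0 = -1, a_1 = -1 (apply the recurrence for n = 0, 1, 2, 3): a_0 = -1, a_1 = -1, a_2 = -7/2, a_3 = -5/3, a_4 = -91/24, a_5 = -4/3.

a_(n+2) = (3n + 7) / ((n+1)(n+2)) * a_n; check: a_0 = -1, a_1 = -1, a_2 = -7/2, a_3 = -5/3, a_4 = -91/24, a_5 = -4/3


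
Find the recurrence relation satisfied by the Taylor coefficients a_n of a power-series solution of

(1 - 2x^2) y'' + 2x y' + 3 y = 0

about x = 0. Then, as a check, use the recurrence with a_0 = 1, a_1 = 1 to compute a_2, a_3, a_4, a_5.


Substitute y = sum_n a_n x^n.
(1 - 2 x^2) y'' contributes (n+2)(n+1) a_{n+2} - 2 n(n-1) a_n at x^n.
2 x y'(x) contributes 2 n a_n at x^n.
3 y(x) contributes 3 a_n at x^n.
Matching x^n: (n+2)(n+1) a_{n+2} + (-2 n(n-1) + 2 n + 3) a_n = 0.
Thus a_{n+2} = (2 n(n-1) - 2 n - 3) / ((n+1)(n+2)) * a_n.

Check with a_0 = 1, a_1 = 1 (apply the recurrence for n = 0, 1, 2, 3): a_0 = 1, a_1 = 1, a_2 = -3/2, a_3 = -5/6, a_4 = 3/8, a_5 = -1/8.

a_(n+2) = (2 n(n-1) - 2 n - 3) / ((n+1)(n+2)) * a_n; check: a_0 = 1, a_1 = 1, a_2 = -3/2, a_3 = -5/6, a_4 = 3/8, a_5 = -1/8


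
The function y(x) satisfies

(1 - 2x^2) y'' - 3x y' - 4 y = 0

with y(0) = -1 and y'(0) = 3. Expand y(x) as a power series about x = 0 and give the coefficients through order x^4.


Ansatz: y(x) = sum_{n>=0} a_n x^n, so y'(x) = sum_{n>=1} n a_n x^(n-1) and y''(x) = sum_{n>=2} n(n-1) a_n x^(n-2).
Substitute into P(x) y'' + Q(x) y' + R(x) y = 0 with P(x) = 1 - 2x^2, Q(x) = -3x, R(x) = -4, and match powers of x.
Initial conditions: a_0 = -1, a_1 = 3.
Setting the coefficient of each power of x to zero and solving order by order (substituting the coefficients already found):
  x^0: 2 a_2 - 4 a_0 = 0  ->  2 a_2 = 4 a_0 = -4  ->  a_2 = -2
  x^1: 6 a_3 - 7 a_1 = 0  ->  6 a_3 = 7 a_1 = 21  ->  a_3 = 7/2
  x^2: 12 a_4 - 14 a_2 = 0  ->  12 a_4 = 14 a_2 = -28  ->  a_4 = -7/3
Truncated series: y(x) = -1 + 3 x - 2 x^2 + (7/2) x^3 - (7/3) x^4 + O(x^5).

a_0 = -1; a_1 = 3; a_2 = -2; a_3 = 7/2; a_4 = -7/3


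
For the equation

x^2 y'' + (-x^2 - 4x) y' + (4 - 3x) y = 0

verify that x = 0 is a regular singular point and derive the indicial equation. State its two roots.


Divide by x^2 to reach normal form y'' + P_1(x) y' + P_2(x) y = 0 with P_1(x) = -1 - 4/x and P_2(x) = -3/x + 4/x^2.
x = 0 is a singular point because the y'-coefficient -1 - 4/x has a pole at x = 0 and the y-coefficient -3/x + 4/x^2 has a pole at x = 0.
It is a regular singular point because x P_1(x) = p(x) = -x - 4 and x^2 P_2(x) = q(x) = 4 - 3x are polynomials, hence analytic at x = 0.
p(0) = -4,  q(0) = 4.
Indicial equation: r(r-1) + p(0) r + q(0) = 0, i.e. r^2 + (p(0) - 1) r + q(0) = 0, i.e. r^2 - 5 r + 4 = 0.
Discriminant: (-5)^2 - 4(4) = 9, so r = (5 ± 3)/2.
Solving: r_1 = 4, r_2 = 1.

indicial: r^2 - 5 r + 4 = 0; roots r_1 = 4, r_2 = 1


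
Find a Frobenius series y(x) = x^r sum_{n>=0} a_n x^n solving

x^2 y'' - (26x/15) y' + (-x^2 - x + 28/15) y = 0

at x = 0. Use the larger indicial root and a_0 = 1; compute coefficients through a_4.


Write in Frobenius form y'' + (p(x)/x) y' + (q(x)/x^2) y = 0:
  p(x) = -26/15,  q(x) = -x^2 - x + 28/15.
Indicial equation: r(r-1) + (-26/15) r + (28/15) = 0 -> roots r_1 = 7/5, r_2 = 4/3.
Take r = r_1 = 7/5. Let y(x) = x^r sum_{n>=0} a_n x^n with a_0 = 1.
Substitute y = x^r sum a_n x^n and match x^{r+n}. The recurrence is
  D(n) a_n - 1 a_{n-1} - 1 a_{n-2} = 0,  where D(n) = (r+n)(r+n-1) + (-26/15)(r+n) + (28/15).
  a_n = [1 a_{n-1} + 1 a_{n-2}] / D(n).
Since the indicial polynomial factors as (r - r_1)(r - r_2), D(n) = (r_1 + n - r_1)(r_1 + n - r_2) = n(n + 1/15).
Evaluating step by step (a_0 = 1):
  n = 1: D(1) = 1(1 + 1/15) = 16/15; numerator = 1(1) = 1; a_1 = (1)/(16/15) = 15/16
  n = 2: D(2) = 2(2 + 1/15) = 62/15; numerator = 1(15/16) + 1(1) = 31/16; a_2 = (31/16)/(62/15) = 15/32
  n = 3: D(3) = 3(3 + 1/15) = 46/5; numerator = 1(15/32) + 1(15/16) = 45/32; a_3 = (45/32)/(46/5) = 225/1472
  n = 4: D(4) = 4(4 + 1/15) = 244/15; numerator = 1(225/1472) + 1(15/32) = 915/1472; a_4 = (915/1472)/(244/15) = 225/5888

r = 7/5; a_0 = 1; a_1 = 15/16; a_2 = 15/32; a_3 = 225/1472; a_4 = 225/5888


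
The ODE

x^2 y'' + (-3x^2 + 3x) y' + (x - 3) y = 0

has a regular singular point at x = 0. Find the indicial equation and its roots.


Divide by x^2 to reach normal form y'' + P_1(x) y' + P_2(x) y = 0 with P_1(x) = -3 + 3/x and P_2(x) = 1/x - 3/x^2.
x = 0 is a singular point because the y'-coefficient -3 + 3/x has a pole at x = 0 and the y-coefficient 1/x - 3/x^2 has a pole at x = 0.
It is a regular singular point because x P_1(x) = p(x) = 3 - 3x and x^2 P_2(x) = q(x) = x - 3 are polynomials, hence analytic at x = 0.
p(0) = 3,  q(0) = -3.
Indicial equation: r(r-1) + p(0) r + q(0) = 0, i.e. r^2 + (p(0) - 1) r + q(0) = 0, i.e. r^2 + 2 r - 3 = 0.
Discriminant: (2)^2 - 4(-3) = 16, so r = (-2 ± 4)/2.
Solving: r_1 = 1, r_2 = -3.

indicial: r^2 + 2 r - 3 = 0; roots r_1 = 1, r_2 = -3


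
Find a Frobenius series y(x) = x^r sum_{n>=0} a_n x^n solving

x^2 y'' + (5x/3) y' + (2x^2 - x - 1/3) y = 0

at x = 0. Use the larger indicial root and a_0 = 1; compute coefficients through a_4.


Write in Frobenius form y'' + (p(x)/x) y' + (q(x)/x^2) y = 0:
  p(x) = 5/3,  q(x) = 2x^2 - x - 1/3.
Indicial equation: r(r-1) + (5/3) r + (-1/3) = 0 -> roots r_1 = 1/3, r_2 = -1.
Take r = r_1 = 1/3. Let y(x) = x^r sum_{n>=0} a_n x^n with a_0 = 1.
Substitute y = x^r sum a_n x^n and match x^{r+n}. The recurrence is
  D(n) a_n - 1 a_{n-1} + 2 a_{n-2} = 0,  where D(n) = (r+n)(r+n-1) + (5/3)(r+n) + (-1/3).
  a_n = [1 a_{n-1} - 2 a_{n-2}] / D(n).
Since the indicial polynomial factors as (r - r_1)(r - r_2), D(n) = (r_1 + n - r_1)(r_1 + n - r_2) = n(n + 4/3).
Evaluating step by step (a_0 = 1):
  n = 1: D(1) = 1(1 + 4/3) = 7/3; numerator = 1(1) = 1; a_1 = (1)/(7/3) = 3/7
  n = 2: D(2) = 2(2 + 4/3) = 20/3; numerator = 1(3/7) - 2(1) = -11/7; a_2 = (-11/7)/(20/3) = -33/140
  n = 3: D(3) = 3(3 + 4/3) = 13; numerator = 1(-33/140) - 2(3/7) = -153/140; a_3 = (-153/140)/(13) = -153/1820
  n = 4: D(4) = 4(4 + 4/3) = 64/3; numerator = 1(-153/1820) - 2(-33/140) = 141/364; a_4 = (141/364)/(64/3) = 423/23296

r = 1/3; a_0 = 1; a_1 = 3/7; a_2 = -33/140; a_3 = -153/1820; a_4 = 423/23296


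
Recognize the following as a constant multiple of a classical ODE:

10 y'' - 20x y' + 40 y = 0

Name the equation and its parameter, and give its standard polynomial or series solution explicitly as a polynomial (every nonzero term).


All three coefficients share the factor 10; dividing through by 10 gives  y'' - 2x y' + 4 y = 0.
This matches the Hermite equation y'' - 2x y' + 2n y = 0 with 2n = 4, so n = 2; the polynomial solution is H_2(x).
With y = sum_k a_k x^k, matching x^k gives (k+2)(k+1) a_{k+2} = 2(k - n) a_k = 2(k - 2) a_k. The right side vanishes at k = 2, so the series with the parity of 2 terminates at degree 2.
Standard normalization: leading coefficient of H_n is 2^n, so a_2 = 2^2 = 4. Work downward with a_k = (k+1)(k+2) a_{k+2} / (2(k - n)):
  a_0 = (1)(2)(4) / (2(0 - 2)) = 8/(-4) = -2
Hence H_2(x) = 4 x^2 - 2.

H_2(x); series = 4 x^2 - 2


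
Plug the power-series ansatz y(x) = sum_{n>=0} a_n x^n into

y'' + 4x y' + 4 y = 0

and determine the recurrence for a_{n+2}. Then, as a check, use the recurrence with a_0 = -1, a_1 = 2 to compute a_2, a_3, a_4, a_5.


Substitute y = sum_n a_n x^n.
y''(x) has coefficient (n+2)(n+1) a_{n+2} at x^n;
4 x y'(x) has coefficient 4 n a_n at x^n (shift);
4 y(x) has coefficient 4 a_n at x^n.
Matching x^n: (n+2)(n+1) a_{n+2} + (4n + 4) a_n = 0.
Thus a_{n+2} = (-4n - 4) / ((n+1)(n+2)) * a_n.

Check with a_0 = -1, a_1 = 2 (apply the recurrence for n = 0, 1, 2, 3): a_0 = -1, a_1 = 2, a_2 = 2, a_3 = -8/3, a_4 = -2, a_5 = 32/15.

a_(n+2) = (-4n - 4) / ((n+1)(n+2)) * a_n; check: a_0 = -1, a_1 = 2, a_2 = 2, a_3 = -8/3, a_4 = -2, a_5 = 32/15


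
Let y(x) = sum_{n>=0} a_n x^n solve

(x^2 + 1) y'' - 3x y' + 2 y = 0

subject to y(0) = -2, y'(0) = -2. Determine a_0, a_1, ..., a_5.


Ansatz: y(x) = sum_{n>=0} a_n x^n, so y'(x) = sum_{n>=1} n a_n x^(n-1) and y''(x) = sum_{n>=2} n(n-1) a_n x^(n-2).
Substitute into P(x) y'' + Q(x) y' + R(x) y = 0 with P(x) = x^2 + 1, Q(x) = -3x, R(x) = 2, and match powers of x.
Initial conditions: a_0 = -2, a_1 = -2.
Setting the coefficient of each power of x to zero and solving order by order (substituting the coefficients already found):
  x^0: 2 a_2 + 2 a_0 = 0  ->  2 a_2 = -2 a_0 = 4  ->  a_2 = 2
  x^1: 6 a_3 - a_1 = 0  ->  6 a_3 = a_1 = -2  ->  a_3 = -1/3
  x^2: 12 a_4 - 2 a_2 = 0  ->  12 a_4 = 2 a_2 = 4  ->  a_4 = 1/3
  x^3: 20 a_5 - a_3 = 0  ->  20 a_5 = a_3 = -1/3  ->  a_5 = -1/60
Truncated series: y(x) = -2 - 2 x + 2 x^2 - (1/3) x^3 + (1/3) x^4 - (1/60) x^5 + O(x^6).

a_0 = -2; a_1 = -2; a_2 = 2; a_3 = -1/3; a_4 = 1/3; a_5 = -1/60


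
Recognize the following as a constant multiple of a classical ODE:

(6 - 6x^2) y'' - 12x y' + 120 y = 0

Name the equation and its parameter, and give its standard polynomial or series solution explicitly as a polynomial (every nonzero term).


All three coefficients share the factor 6; dividing through by 6 gives  (1 - x^2) y'' - 2x y' + 20 y = 0.
This matches the Legendre equation (1 - x^2) y'' - 2x y' + n(n+1) y = 0 (note the -2x y' term) with n(n+1) = 20, so n = 4; the polynomial solution is P_4(x).
With y = sum_k a_k x^k, matching x^k gives (k+2)(k+1) a_{k+2} = [k(k+1) - n(n+1)] a_k = (k - 4)(k + 5) a_k. The right side vanishes at k = 4, so the series with the parity of 4 terminates at degree 4.
Standard normalization (P_n(1) = 1): leading coefficient (2n)!/(2^n (n!)^2) = 40320/(16*576) = 35/8, so a_4 = 35/8. Work downward with a_k = (k+1)(k+2) a_{k+2} / ((k - 4)(k + 5)):
  a_2 = (3)(4)(35/8) / ((2 - 4)(2 + 5)) = (105/2)/(-14) = -15/4
  a_0 = (1)(2)(-15/4) / ((0 - 4)(0 + 5)) = (-15/2)/(-20) = 3/8
Hence P_4(x) = 35 x^4/8 - 15 x^2/4 + 3/8.

P_4(x); series = 35 x^4/8 - 15 x^2/4 + 3/8


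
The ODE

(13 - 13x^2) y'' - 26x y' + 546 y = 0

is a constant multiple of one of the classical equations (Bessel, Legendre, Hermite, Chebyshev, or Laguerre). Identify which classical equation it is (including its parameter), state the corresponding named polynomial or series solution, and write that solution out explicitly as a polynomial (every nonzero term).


All three coefficients share the factor 13; dividing through by 13 gives  (1 - x^2) y'' - 2x y' + 42 y = 0.
This matches the Legendre equation (1 - x^2) y'' - 2x y' + n(n+1) y = 0 (note the -2x y' term) with n(n+1) = 42, so n = 6; the polynomial solution is P_6(x).
With y = sum_k a_k x^k, matching x^k gives (k+2)(k+1) a_{k+2} = [k(k+1) - n(n+1)] a_k = (k - 6)(k + 7) a_k. The right side vanishes at k = 6, so the series with the parity of 6 terminates at degree 6.
Standard normalization (P_n(1) = 1): leading coefficient (2n)!/(2^n (n!)^2) = 479001600/(64*518400) = 231/16, so a_6 = 231/16. Work downward with a_k = (k+1)(k+2) a_{k+2} / ((k - 6)(k + 7)):
  a_4 = (5)(6)(231/16) / ((4 - 6)(4 + 7)) = (3465/8)/(-22) = -315/16
  a_2 = (3)(4)(-315/16) / ((2 - 6)(2 + 7)) = (-945/4)/(-36) = 105/16
  a_0 = (1)(2)(105/16) / ((0 - 6)(0 + 7)) = (105/8)/(-42) = -5/16
Hence P_6(x) = 231 x^6/16 - 315 x^4/16 + 105 x^2/16 - 5/16.

P_6(x); series = 231 x^6/16 - 315 x^4/16 + 105 x^2/16 - 5/16


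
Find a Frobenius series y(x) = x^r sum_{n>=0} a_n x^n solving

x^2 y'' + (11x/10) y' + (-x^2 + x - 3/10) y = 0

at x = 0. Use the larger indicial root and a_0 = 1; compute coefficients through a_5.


Write in Frobenius form y'' + (p(x)/x) y' + (q(x)/x^2) y = 0:
  p(x) = 11/10,  q(x) = -x^2 + x - 3/10.
Indicial equation: r(r-1) + (11/10) r + (-3/10) = 0 -> roots r_1 = 1/2, r_2 = -3/5.
Take r = r_1 = 1/2. Let y(x) = x^r sum_{n>=0} a_n x^n with a_0 = 1.
Substitute y = x^r sum a_n x^n and match x^{r+n}. The recurrence is
  D(n) a_n + 1 a_{n-1} - 1 a_{n-2} = 0,  where D(n) = (r+n)(r+n-1) + (11/10)(r+n) + (-3/10).
  a_n = [-1 a_{n-1} + 1 a_{n-2}] / D(n).
Since the indicial polynomial factors as (r - r_1)(r - r_2), D(n) = (r_1 + n - r_1)(r_1 + n - r_2) = n(n + 11/10).
Evaluating step by step (a_0 = 1):
  n = 1: D(1) = 1(1 + 11/10) = 21/10; numerator = -1(1) = -1; a_1 = (-1)/(21/10) = -10/21
  n = 2: D(2) = 2(2 + 11/10) = 31/5; numerator = -1(-10/21) + 1(1) = 31/21; a_2 = (31/21)/(31/5) = 5/21
  n = 3: D(3) = 3(3 + 11/10) = 123/10; numerator = -1(5/21) + 1(-10/21) = -5/7; a_3 = (-5/7)/(123/10) = -50/861
  n = 4: D(4) = 4(4 + 11/10) = 102/5; numerator = -1(-50/861) + 1(5/21) = 85/287; a_4 = (85/287)/(102/5) = 25/1722
  n = 5: D(5) = 5(5 + 11/10) = 61/2; numerator = -1(25/1722) + 1(-50/861) = -125/1722; a_5 = (-125/1722)/(61/2) = -125/52521

r = 1/2; a_0 = 1; a_1 = -10/21; a_2 = 5/21; a_3 = -50/861; a_4 = 25/1722; a_5 = -125/52521


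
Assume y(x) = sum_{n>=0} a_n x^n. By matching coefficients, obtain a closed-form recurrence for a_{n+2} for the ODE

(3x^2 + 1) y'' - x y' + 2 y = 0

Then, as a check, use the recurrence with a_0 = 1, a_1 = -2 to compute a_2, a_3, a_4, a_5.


Substitute y = sum_n a_n x^n.
(1 + 3 x^2) y'' contributes (n+2)(n+1) a_{n+2} + 3 n(n-1) a_n at x^n.
-x y'(x) contributes -n a_n at x^n.
2 y(x) contributes 2 a_n at x^n.
Matching x^n: (n+2)(n+1) a_{n+2} + (3 n(n-1) - n + 2) a_n = 0.
Thus a_{n+2} = (-3 n(n-1) + n - 2) / ((n+1)(n+2)) * a_n.

Check with a_0 = 1, a_1 = -2 (apply the recurrence for n = 0, 1, 2, 3): a_0 = 1, a_1 = -2, a_2 = -1, a_3 = 1/3, a_4 = 1/2, a_5 = -17/60.

a_(n+2) = (-3 n(n-1) + n - 2) / ((n+1)(n+2)) * a_n; check: a_0 = 1, a_1 = -2, a_2 = -1, a_3 = 1/3, a_4 = 1/2, a_5 = -17/60


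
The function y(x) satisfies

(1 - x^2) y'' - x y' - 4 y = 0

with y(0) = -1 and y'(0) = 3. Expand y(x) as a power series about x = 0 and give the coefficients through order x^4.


Ansatz: y(x) = sum_{n>=0} a_n x^n, so y'(x) = sum_{n>=1} n a_n x^(n-1) and y''(x) = sum_{n>=2} n(n-1) a_n x^(n-2).
Substitute into P(x) y'' + Q(x) y' + R(x) y = 0 with P(x) = 1 - x^2, Q(x) = -x, R(x) = -4, and match powers of x.
Initial conditions: a_0 = -1, a_1 = 3.
Setting the coefficient of each power of x to zero and solving order by order (substituting the coefficients already found):
  x^0: 2 a_2 - 4 a_0 = 0  ->  2 a_2 = 4 a_0 = -4  ->  a_2 = -2
  x^1: 6 a_3 - 5 a_1 = 0  ->  6 a_3 = 5 a_1 = 15  ->  a_3 = 5/2
  x^2: 12 a_4 - 8 a_2 = 0  ->  12 a_4 = 8 a_2 = -16  ->  a_4 = -4/3
Truncated series: y(x) = -1 + 3 x - 2 x^2 + (5/2) x^3 - (4/3) x^4 + O(x^5).

a_0 = -1; a_1 = 3; a_2 = -2; a_3 = 5/2; a_4 = -4/3


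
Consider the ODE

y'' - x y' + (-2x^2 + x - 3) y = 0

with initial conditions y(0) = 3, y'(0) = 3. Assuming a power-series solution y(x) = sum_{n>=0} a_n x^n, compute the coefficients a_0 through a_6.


Ansatz: y(x) = sum_{n>=0} a_n x^n, so y'(x) = sum_{n>=1} n a_n x^(n-1) and y''(x) = sum_{n>=2} n(n-1) a_n x^(n-2).
Substitute into P(x) y'' + Q(x) y' + R(x) y = 0 with P(x) = 1, Q(x) = -x, R(x) = -2x^2 + x - 3, and match powers of x.
Initial conditions: a_0 = 3, a_1 = 3.
Setting the coefficient of each power of x to zero and solving order by order (substituting the coefficients already found):
  x^0: 2 a_2 - 3 a_0 = 0  ->  2 a_2 = 3 a_0 = 9  ->  a_2 = 9/2
  x^1: 6 a_3 - 4 a_1 + a_0 = 0  ->  6 a_3 = 4 a_1 - a_0 = 9  ->  a_3 = 3/2
  x^2: 12 a_4 - 5 a_2 + a_1 - 2 a_0 = 0  ->  12 a_4 = 5 a_2 - a_1 + 2 a_0 = 51/2  ->  a_4 = 17/8
  x^3: 20 a_5 - 6 a_3 + a_2 - 2 a_1 = 0  ->  20 a_5 = 6 a_3 - a_2 + 2 a_1 = 21/2  ->  a_5 = 21/40
  x^4: 30 a_6 - 7 a_4 + a_3 - 2 a_2 = 0  ->  30 a_6 = 7 a_4 - a_3 + 2 a_2 = 179/8  ->  a_6 = 179/240
Truncated series: y(x) = 3 + 3 x + (9/2) x^2 + (3/2) x^3 + (17/8) x^4 + (21/40) x^5 + (179/240) x^6 + O(x^7).

a_0 = 3; a_1 = 3; a_2 = 9/2; a_3 = 3/2; a_4 = 17/8; a_5 = 21/40; a_6 = 179/240


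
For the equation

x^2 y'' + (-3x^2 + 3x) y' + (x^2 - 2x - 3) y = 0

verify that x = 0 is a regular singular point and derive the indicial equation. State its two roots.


Divide by x^2 to reach normal form y'' + P_1(x) y' + P_2(x) y = 0 with P_1(x) = -3 + 3/x and P_2(x) = 1 - 2/x - 3/x^2.
x = 0 is a singular point because the y'-coefficient -3 + 3/x has a pole at x = 0 and the y-coefficient 1 - 2/x - 3/x^2 has a pole at x = 0.
It is a regular singular point because x P_1(x) = p(x) = 3 - 3x and x^2 P_2(x) = q(x) = x^2 - 2x - 3 are polynomials, hence analytic at x = 0.
p(0) = 3,  q(0) = -3.
Indicial equation: r(r-1) + p(0) r + q(0) = 0, i.e. r^2 + (p(0) - 1) r + q(0) = 0, i.e. r^2 + 2 r - 3 = 0.
Discriminant: (2)^2 - 4(-3) = 16, so r = (-2 ± 4)/2.
Solving: r_1 = 1, r_2 = -3.

indicial: r^2 + 2 r - 3 = 0; roots r_1 = 1, r_2 = -3


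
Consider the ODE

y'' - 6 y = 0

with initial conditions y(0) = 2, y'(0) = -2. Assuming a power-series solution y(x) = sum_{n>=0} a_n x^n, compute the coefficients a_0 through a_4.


Ansatz: y(x) = sum_{n>=0} a_n x^n, so y'(x) = sum_{n>=1} n a_n x^(n-1) and y''(x) = sum_{n>=2} n(n-1) a_n x^(n-2).
Substitute into P(x) y'' + Q(x) y' + R(x) y = 0 with P(x) = 1, Q(x) = 0, R(x) = -6, and match powers of x.
Initial conditions: a_0 = 2, a_1 = -2.
Setting the coefficient of each power of x to zero and solving order by order (substituting the coefficients already found):
  x^0: 2 a_2 - 6 a_0 = 0  ->  2 a_2 = 6 a_0 = 12  ->  a_2 = 6
  x^1: 6 a_3 - 6 a_1 = 0  ->  6 a_3 = 6 a_1 = -12  ->  a_3 = -2
  x^2: 12 a_4 - 6 a_2 = 0  ->  12 a_4 = 6 a_2 = 36  ->  a_4 = 3
Truncated series: y(x) = 2 - 2 x + 6 x^2 - 2 x^3 + 3 x^4 + O(x^5).

a_0 = 2; a_1 = -2; a_2 = 6; a_3 = -2; a_4 = 3


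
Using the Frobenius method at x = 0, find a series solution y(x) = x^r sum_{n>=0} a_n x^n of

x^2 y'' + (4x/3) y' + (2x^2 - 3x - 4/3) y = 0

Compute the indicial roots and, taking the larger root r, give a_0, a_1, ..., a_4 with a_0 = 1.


Write in Frobenius form y'' + (p(x)/x) y' + (q(x)/x^2) y = 0:
  p(x) = 4/3,  q(x) = 2x^2 - 3x - 4/3.
Indicial equation: r(r-1) + (4/3) r + (-4/3) = 0 -> roots r_1 = 1, r_2 = -4/3.
Take r = r_1 = 1. Let y(x) = x^r sum_{n>=0} a_n x^n with a_0 = 1.
Substitute y = x^r sum a_n x^n and match x^{r+n}. The recurrence is
  D(n) a_n - 3 a_{n-1} + 2 a_{n-2} = 0,  where D(n) = (r+n)(r+n-1) + (4/3)(r+n) + (-4/3).
  a_n = [3 a_{n-1} - 2 a_{n-2}] / D(n).
Since the indicial polynomial factors as (r - r_1)(r - r_2), D(n) = (r_1 + n - r_1)(r_1 + n - r_2) = n(n + 7/3).
Evaluating step by step (a_0 = 1):
  n = 1: D(1) = 1(1 + 7/3) = 10/3; numerator = 3(1) = 3; a_1 = (3)/(10/3) = 9/10
  n = 2: D(2) = 2(2 + 7/3) = 26/3; numerator = 3(9/10) - 2(1) = 7/10; a_2 = (7/10)/(26/3) = 21/260
  n = 3: D(3) = 3(3 + 7/3) = 16; numerator = 3(21/260) - 2(9/10) = -81/52; a_3 = (-81/52)/(16) = -81/832
  n = 4: D(4) = 4(4 + 7/3) = 76/3; numerator = 3(-81/832) - 2(21/260) = -1887/4160; a_4 = (-1887/4160)/(76/3) = -5661/316160

r = 1; a_0 = 1; a_1 = 9/10; a_2 = 21/260; a_3 = -81/832; a_4 = -5661/316160


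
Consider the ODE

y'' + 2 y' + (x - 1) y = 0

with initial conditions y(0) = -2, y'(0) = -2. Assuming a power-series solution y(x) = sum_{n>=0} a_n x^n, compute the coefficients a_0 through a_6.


Ansatz: y(x) = sum_{n>=0} a_n x^n, so y'(x) = sum_{n>=1} n a_n x^(n-1) and y''(x) = sum_{n>=2} n(n-1) a_n x^(n-2).
Substitute into P(x) y'' + Q(x) y' + R(x) y = 0 with P(x) = 1, Q(x) = 2, R(x) = x - 1, and match powers of x.
Initial conditions: a_0 = -2, a_1 = -2.
Setting the coefficient of each power of x to zero and solving order by order (substituting the coefficients already found):
  x^0: 2 a_2 + 2 a_1 - a_0 = 0  ->  2 a_2 = -2 a_1 + a_0 = 2  ->  a_2 = 1
  x^1: 6 a_3 + 4 a_2 - a_1 + a_0 = 0  ->  6 a_3 = -4 a_2 + a_1 - a_0 = -4  ->  a_3 = -2/3
  x^2: 12 a_4 + 6 a_3 - a_2 + a_1 = 0  ->  12 a_4 = -6 a_3 + a_2 - a_1 = 7  ->  a_4 = 7/12
  x^3: 20 a_5 + 8 a_4 - a_3 + a_2 = 0  ->  20 a_5 = -8 a_4 + a_3 - a_2 = -19/3  ->  a_5 = -19/60
  x^4: 30 a_6 + 10 a_5 - a_4 + a_3 = 0  ->  30 a_6 = -10 a_5 + a_4 - a_3 = 53/12  ->  a_6 = 53/360
Truncated series: y(x) = -2 - 2 x + x^2 - (2/3) x^3 + (7/12) x^4 - (19/60) x^5 + (53/360) x^6 + O(x^7).

a_0 = -2; a_1 = -2; a_2 = 1; a_3 = -2/3; a_4 = 7/12; a_5 = -19/60; a_6 = 53/360


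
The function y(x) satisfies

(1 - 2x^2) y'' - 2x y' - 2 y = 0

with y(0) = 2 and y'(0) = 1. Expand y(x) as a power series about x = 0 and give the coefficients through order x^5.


Ansatz: y(x) = sum_{n>=0} a_n x^n, so y'(x) = sum_{n>=1} n a_n x^(n-1) and y''(x) = sum_{n>=2} n(n-1) a_n x^(n-2).
Substitute into P(x) y'' + Q(x) y' + R(x) y = 0 with P(x) = 1 - 2x^2, Q(x) = -2x, R(x) = -2, and match powers of x.
Initial conditions: a_0 = 2, a_1 = 1.
Setting the coefficient of each power of x to zero and solving order by order (substituting the coefficients already found):
  x^0: 2 a_2 - 2 a_0 = 0  ->  2 a_2 = 2 a_0 = 4  ->  a_2 = 2
  x^1: 6 a_3 - 4 a_1 = 0  ->  6 a_3 = 4 a_1 = 4  ->  a_3 = 2/3
  x^2: 12 a_4 - 10 a_2 = 0  ->  12 a_4 = 10 a_2 = 20  ->  a_4 = 5/3
  x^3: 20 a_5 - 20 a_3 = 0  ->  20 a_5 = 20 a_3 = 40/3  ->  a_5 = 2/3
Truncated series: y(x) = 2 + x + 2 x^2 + (2/3) x^3 + (5/3) x^4 + (2/3) x^5 + O(x^6).

a_0 = 2; a_1 = 1; a_2 = 2; a_3 = 2/3; a_4 = 5/3; a_5 = 2/3


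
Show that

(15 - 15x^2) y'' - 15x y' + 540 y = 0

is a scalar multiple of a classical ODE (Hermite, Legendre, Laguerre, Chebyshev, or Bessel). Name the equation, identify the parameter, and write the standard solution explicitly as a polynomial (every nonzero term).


All three coefficients share the factor 15; dividing through by 15 gives  (1 - x^2) y'' - x y' + 36 y = 0.
This matches the Chebyshev equation (1 - x^2) y'' - x y' + n^2 y = 0 (note the -x y' term, not -2x y') with n^2 = 36, so n = 6; the polynomial solution is T_6(x).
With y = sum_k a_k x^k, matching x^k gives (k+2)(k+1) a_{k+2} = (k^2 - n^2) a_k = (k - 6)(k + 6) a_k. The right side vanishes at k = 6, so the series with the parity of 6 terminates at degree 6.
Standard normalization: leading coefficient of T_n is 2^(n-1), so a_6 = 2^5 = 32. Work downward with a_k = (k+1)(k+2) a_{k+2} / ((k - 6)(k + 6)):
  a_4 = (5)(6)(32) / ((4 - 6)(4 + 6)) = 960/(-20) = -48
  a_2 = (3)(4)(-48) / ((2 - 6)(2 + 6)) = -576/(-32) = 18
  a_0 = (1)(2)(18) / ((0 - 6)(0 + 6)) = 36/(-36) = -1
Hence T_6(x) = 32 x^6 - 48 x^4 + 18 x^2 - 1.

T_6(x); series = 32 x^6 - 48 x^4 + 18 x^2 - 1


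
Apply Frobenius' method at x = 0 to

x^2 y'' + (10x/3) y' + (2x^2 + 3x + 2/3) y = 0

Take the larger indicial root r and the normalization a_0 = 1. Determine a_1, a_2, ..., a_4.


Write in Frobenius form y'' + (p(x)/x) y' + (q(x)/x^2) y = 0:
  p(x) = 10/3,  q(x) = 2x^2 + 3x + 2/3.
Indicial equation: r(r-1) + (10/3) r + (2/3) = 0 -> roots r_1 = -1/3, r_2 = -2.
Take r = r_1 = -1/3. Let y(x) = x^r sum_{n>=0} a_n x^n with a_0 = 1.
Substitute y = x^r sum a_n x^n and match x^{r+n}. The recurrence is
  D(n) a_n + 3 a_{n-1} + 2 a_{n-2} = 0,  where D(n) = (r+n)(r+n-1) + (10/3)(r+n) + (2/3).
  a_n = [-3 a_{n-1} - 2 a_{n-2}] / D(n).
Since the indicial polynomial factors as (r - r_1)(r - r_2), D(n) = (r_1 + n - r_1)(r_1 + n - r_2) = n(n + 5/3).
Evaluating step by step (a_0 = 1):
  n = 1: D(1) = 1(1 + 5/3) = 8/3; numerator = -3(1) = -3; a_1 = (-3)/(8/3) = -9/8
  n = 2: D(2) = 2(2 + 5/3) = 22/3; numerator = -3(-9/8) - 2(1) = 11/8; a_2 = (11/8)/(22/3) = 3/16
  n = 3: D(3) = 3(3 + 5/3) = 14; numerator = -3(3/16) - 2(-9/8) = 27/16; a_3 = (27/16)/(14) = 27/224
  n = 4: D(4) = 4(4 + 5/3) = 68/3; numerator = -3(27/224) - 2(3/16) = -165/224; a_4 = (-165/224)/(68/3) = -495/15232

r = -1/3; a_0 = 1; a_1 = -9/8; a_2 = 3/16; a_3 = 27/224; a_4 = -495/15232


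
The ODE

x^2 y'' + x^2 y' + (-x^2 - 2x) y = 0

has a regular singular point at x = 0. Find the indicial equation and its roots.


Divide by x^2 to reach normal form y'' + P_1(x) y' + P_2(x) y = 0 with P_1(x) = 1 and P_2(x) = -1 - 2/x.
x = 0 is a singular point because the y-coefficient -1 - 2/x has a pole at x = 0.
It is a regular singular point because x P_1(x) = p(x) = x and x^2 P_2(x) = q(x) = -x^2 - 2x are polynomials, hence analytic at x = 0.
p(0) = 0,  q(0) = 0.
Indicial equation: r(r-1) + p(0) r + q(0) = 0, i.e. r^2 + (p(0) - 1) r + q(0) = 0, i.e. r^2 - 1 r = 0.
Discriminant: (-1)^2 - 4(0) = 1, so r = (1 ± 1)/2.
Solving: r_1 = 1, r_2 = 0.

indicial: r^2 - 1 r = 0; roots r_1 = 1, r_2 = 0


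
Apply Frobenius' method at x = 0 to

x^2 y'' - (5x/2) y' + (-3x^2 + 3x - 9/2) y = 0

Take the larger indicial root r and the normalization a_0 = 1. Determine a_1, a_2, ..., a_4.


Write in Frobenius form y'' + (p(x)/x) y' + (q(x)/x^2) y = 0:
  p(x) = -5/2,  q(x) = -3x^2 + 3x - 9/2.
Indicial equation: r(r-1) + (-5/2) r + (-9/2) = 0 -> roots r_1 = 9/2, r_2 = -1.
Take r = r_1 = 9/2. Let y(x) = x^r sum_{n>=0} a_n x^n with a_0 = 1.
Substitute y = x^r sum a_n x^n and match x^{r+n}. The recurrence is
  D(n) a_n + 3 a_{n-1} - 3 a_{n-2} = 0,  where D(n) = (r+n)(r+n-1) + (-5/2)(r+n) + (-9/2).
  a_n = [-3 a_{n-1} + 3 a_{n-2}] / D(n).
Since the indicial polynomial factors as (r - r_1)(r - r_2), D(n) = (r_1 + n - r_1)(r_1 + n - r_2) = n(n + 11/2).
Evaluating step by step (a_0 = 1):
  n = 1: D(1) = 1(1 + 11/2) = 13/2; numerator = -3(1) = -3; a_1 = (-3)/(13/2) = -6/13
  n = 2: D(2) = 2(2 + 11/2) = 15; numerator = -3(-6/13) + 3(1) = 57/13; a_2 = (57/13)/(15) = 19/65
  n = 3: D(3) = 3(3 + 11/2) = 51/2; numerator = -3(19/65) + 3(-6/13) = -147/65; a_3 = (-147/65)/(51/2) = -98/1105
  n = 4: D(4) = 4(4 + 11/2) = 38; numerator = -3(-98/1105) + 3(19/65) = 1263/1105; a_4 = (1263/1105)/(38) = 1263/41990

r = 9/2; a_0 = 1; a_1 = -6/13; a_2 = 19/65; a_3 = -98/1105; a_4 = 1263/41990


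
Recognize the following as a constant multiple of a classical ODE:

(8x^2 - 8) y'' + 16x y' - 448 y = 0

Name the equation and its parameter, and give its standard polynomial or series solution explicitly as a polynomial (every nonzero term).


All three coefficients share the factor -8; dividing through by -8 gives  (1 - x^2) y'' - 2x y' + 56 y = 0.
This matches the Legendre equation (1 - x^2) y'' - 2x y' + n(n+1) y = 0 (note the -2x y' term) with n(n+1) = 56, so n = 7; the polynomial solution is P_7(x).
With y = sum_k a_k x^k, matching x^k gives (k+2)(k+1) a_{k+2} = [k(k+1) - n(n+1)] a_k = (k - 7)(k + 8) a_k. The right side vanishes at k = 7, so the series with the parity of 7 terminates at degree 7.
Standard normalization (P_n(1) = 1): leading coefficient (2n)!/(2^n (n!)^2) = 87178291200/(128*25401600) = 429/16, so a_7 = 429/16. Work downward with a_k = (k+1)(k+2) a_{k+2} / ((k - 7)(k + 8)):
  a_5 = (6)(7)(429/16) / ((5 - 7)(5 + 8)) = (9009/8)/(-26) = -693/16
  a_3 = (4)(5)(-693/16) / ((3 - 7)(3 + 8)) = (-3465/4)/(-44) = 315/16
  a_1 = (2)(3)(315/16) / ((1 - 7)(1 + 8)) = (945/8)/(-54) = -35/16
Hence P_7(x) = 429 x^7/16 - 693 x^5/16 + 315 x^3/16 - 35 x/16.

P_7(x); series = 429 x^7/16 - 693 x^5/16 + 315 x^3/16 - 35 x/16
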